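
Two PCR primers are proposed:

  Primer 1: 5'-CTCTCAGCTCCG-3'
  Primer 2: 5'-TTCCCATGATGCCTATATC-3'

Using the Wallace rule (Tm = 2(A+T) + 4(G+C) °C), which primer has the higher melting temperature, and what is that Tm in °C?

Primer 2, 54°C

Primer 1: A+T=4, G+C=8 → Tm = 2(4)+4(8) = 40°C
Primer 2: A+T=11, G+C=8 → Tm = 2(11)+4(8) = 54°C
40°C vs 54°C → primer 2 is higher.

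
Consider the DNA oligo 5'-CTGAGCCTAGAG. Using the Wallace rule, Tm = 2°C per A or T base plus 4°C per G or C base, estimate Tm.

Counting bases: C=3, G=4, T=2, A=3
A+T = 5, G+C = 7
Tm = 2(5) + 4(7) = 10 + 28 = 38°C

38°C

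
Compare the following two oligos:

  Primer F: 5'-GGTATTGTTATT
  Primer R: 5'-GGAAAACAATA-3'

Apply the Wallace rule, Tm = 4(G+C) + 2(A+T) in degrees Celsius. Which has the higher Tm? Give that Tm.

Primer F: A+T=9, G+C=3 → Tm = 2(9)+4(3) = 30°C
Primer R: A+T=8, G+C=3 → Tm = 2(8)+4(3) = 28°C
30°C vs 28°C → primer F is higher.

Primer F, 30°C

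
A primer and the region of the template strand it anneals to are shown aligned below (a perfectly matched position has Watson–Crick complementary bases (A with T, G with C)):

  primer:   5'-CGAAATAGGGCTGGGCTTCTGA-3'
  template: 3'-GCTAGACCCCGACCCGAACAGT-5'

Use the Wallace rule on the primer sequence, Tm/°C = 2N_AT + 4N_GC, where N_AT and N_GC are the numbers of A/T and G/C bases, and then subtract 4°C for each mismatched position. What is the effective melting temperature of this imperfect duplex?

48°C

Primer base counts: A=5, T=5, G=8, C=4 → A+T=10, G+C=12
Perfect-match Tm = 2(10) + 4(12) = 20 + 48 = 68°C
Mismatches (positions where the bases are not complementary): 5 (at positions 4, 5, 7, 19, 21)
Effective Tm = 68 − 5×4 = 68 − 20 = 48°C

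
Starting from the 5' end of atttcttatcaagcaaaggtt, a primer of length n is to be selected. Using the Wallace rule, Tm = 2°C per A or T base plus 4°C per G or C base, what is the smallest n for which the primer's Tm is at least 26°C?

n = 11

First 10 bases: ATTTCTTATC → Tm = 24°C (< 26°C)
First 11 bases: ATTTCTTATCA → Tm = 26°C (≥ 26°C)
Each additional base adds 2°C (A/T) or 4°C (G/C), so Tm is non-decreasing in n; n = 11 is the first length to reach 26°C.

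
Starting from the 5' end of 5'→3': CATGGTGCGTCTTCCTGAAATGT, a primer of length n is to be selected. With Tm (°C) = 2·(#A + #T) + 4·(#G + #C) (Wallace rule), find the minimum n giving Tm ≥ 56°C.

First 17 bases: CATGGTGCGTCTTCCTG → Tm = 54°C (< 56°C)
First 18 bases: CATGGTGCGTCTTCCTGA → Tm = 56°C (≥ 56°C)
Since every base adds ≥2°C, Tm only increases with n, so the threshold is first crossed at n = 18.

n = 18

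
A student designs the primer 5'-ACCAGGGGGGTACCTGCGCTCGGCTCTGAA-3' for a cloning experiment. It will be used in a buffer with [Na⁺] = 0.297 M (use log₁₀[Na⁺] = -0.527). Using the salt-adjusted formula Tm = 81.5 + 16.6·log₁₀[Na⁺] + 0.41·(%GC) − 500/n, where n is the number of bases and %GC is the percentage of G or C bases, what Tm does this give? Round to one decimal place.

Length n = 30. Scanning the sequence gives T=5, G=11, A=5, C=9.
G+C = 20, so %GC = 20/30 × 100 = 66.667%
Salt term: 16.6 × (-0.527) = -8.748
GC term: 0.41 × 66.667 = 27.333; length term: −500/30 = −16.667
Tm = 81.5 + (-8.748) + 27.333 − 16.667 = 83.418 → 83.4°C

83.4°C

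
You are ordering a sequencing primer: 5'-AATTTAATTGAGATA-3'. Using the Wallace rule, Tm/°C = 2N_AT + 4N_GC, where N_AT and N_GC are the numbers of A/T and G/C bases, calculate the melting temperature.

Base counts: C=0, T=6, G=2, A=7
A+T = 13, G+C = 2
Tm = 2×13 + 4×2 = 34°C

34°C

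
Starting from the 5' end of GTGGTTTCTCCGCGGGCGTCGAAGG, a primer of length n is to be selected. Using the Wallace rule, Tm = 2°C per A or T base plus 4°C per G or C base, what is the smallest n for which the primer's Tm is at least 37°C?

n = 12

First 11 bases: GTGGTTTCTCC → Tm = 34°C (< 37°C)
First 12 bases: GTGGTTTCTCCG → Tm = 38°C (≥ 37°C)
Since every base adds ≥2°C, Tm only increases with n, so the threshold is first crossed at n = 12.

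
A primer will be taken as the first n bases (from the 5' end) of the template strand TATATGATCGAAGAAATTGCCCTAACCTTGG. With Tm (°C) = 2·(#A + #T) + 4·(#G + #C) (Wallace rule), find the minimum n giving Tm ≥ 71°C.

n = 27

First 26 bases: TATATGATCGAAGAAATTGCCCTAAC → Tm = 70°C (< 71°C)
First 27 bases: TATATGATCGAAGAAATTGCCCTAACC → Tm = 74°C (≥ 71°C)
Each additional base adds 2°C (A/T) or 4°C (G/C), so Tm is non-decreasing in n; n = 27 is the first length to reach 71°C.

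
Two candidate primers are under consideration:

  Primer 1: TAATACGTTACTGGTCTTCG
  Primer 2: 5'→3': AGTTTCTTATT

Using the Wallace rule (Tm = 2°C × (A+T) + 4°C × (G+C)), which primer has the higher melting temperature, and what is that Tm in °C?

Primer 1: A+T=12, G+C=8 → Tm = 2(12)+4(8) = 56°C
Primer 2: A+T=9, G+C=2 → Tm = 2(9)+4(2) = 26°C
56°C vs 26°C → primer 1 is higher.

Primer 1, 56°C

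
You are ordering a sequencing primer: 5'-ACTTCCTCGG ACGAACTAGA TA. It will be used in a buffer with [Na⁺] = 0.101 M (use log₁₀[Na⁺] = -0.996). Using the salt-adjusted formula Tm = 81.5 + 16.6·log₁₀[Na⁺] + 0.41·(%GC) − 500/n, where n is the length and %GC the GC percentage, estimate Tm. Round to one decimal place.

60.9°C

Length n = 22. Counting bases: A=7, T=5, C=6, G=4
G+C = 10, so %GC = 10/22 × 100 = 45.455%
Salt term: 16.6 × (-0.996) = -16.534
GC term: 0.41 × 45.455 = 18.637; length term: −500/22 = −22.727
Tm = 81.5 + (-16.534) + 18.637 − 22.727 = 60.876 → 60.9°C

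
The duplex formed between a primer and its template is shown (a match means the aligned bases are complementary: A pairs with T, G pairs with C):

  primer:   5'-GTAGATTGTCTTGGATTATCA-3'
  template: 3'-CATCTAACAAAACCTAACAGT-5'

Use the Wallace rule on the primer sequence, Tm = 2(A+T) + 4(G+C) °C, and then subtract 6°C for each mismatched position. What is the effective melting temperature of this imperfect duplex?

44°C

Primer base counts: A=5, T=9, G=5, C=2 → A+T=14, G+C=7
Perfect-match Tm = 2(14) + 4(7) = 28 + 28 = 56°C
Mismatches (positions where the bases are not complementary): 2 (at positions 10, 18)
Effective Tm = 56 − 2×6 = 56 − 12 = 44°C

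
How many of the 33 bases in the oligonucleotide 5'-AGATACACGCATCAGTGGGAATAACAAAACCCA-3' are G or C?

Base counts: A=15, G=6, C=8, T=4
Total G or C: 6 + 8 = 14

14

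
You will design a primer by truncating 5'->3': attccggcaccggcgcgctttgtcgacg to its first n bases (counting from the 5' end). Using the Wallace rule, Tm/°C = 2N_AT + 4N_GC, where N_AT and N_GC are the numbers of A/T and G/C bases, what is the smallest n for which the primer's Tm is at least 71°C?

First 21 bases: ATTCCGGCACCGGCGCGCTTT → Tm = 70°C (< 71°C)
First 22 bases: ATTCCGGCACCGGCGCGCTTTG → Tm = 74°C (≥ 71°C)
Since every base adds ≥2°C, Tm only increases with n, so the threshold is first crossed at n = 22.

n = 22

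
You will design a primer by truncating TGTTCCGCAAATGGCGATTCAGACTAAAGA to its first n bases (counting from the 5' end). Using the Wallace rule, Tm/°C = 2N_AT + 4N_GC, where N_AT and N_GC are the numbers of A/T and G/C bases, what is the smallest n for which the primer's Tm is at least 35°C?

n = 13

First 12 bases: TGTTCCGCAAAT → Tm = 34°C (< 35°C)
First 13 bases: TGTTCCGCAAATG → Tm = 38°C (≥ 35°C)
Since every base adds ≥2°C, Tm only increases with n, so the threshold is first crossed at n = 13.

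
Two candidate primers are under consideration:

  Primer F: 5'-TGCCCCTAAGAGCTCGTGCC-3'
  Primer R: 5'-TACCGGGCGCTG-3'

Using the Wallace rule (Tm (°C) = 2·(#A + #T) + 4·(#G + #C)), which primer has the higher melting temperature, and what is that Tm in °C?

Primer F: A+T=7, G+C=13 → Tm = 2(7)+4(13) = 66°C
Primer R: A+T=3, G+C=9 → Tm = 2(3)+4(9) = 42°C
66°C vs 42°C → primer F is higher.

Primer F, 66°C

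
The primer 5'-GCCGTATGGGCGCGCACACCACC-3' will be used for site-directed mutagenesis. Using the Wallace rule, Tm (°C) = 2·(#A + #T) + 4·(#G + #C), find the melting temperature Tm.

Counting bases: C=10, G=7, A=4, T=2
A+T = 6, G+C = 17
Tm = 2(6) + 4(17) = 12 + 68 = 80°C

80°C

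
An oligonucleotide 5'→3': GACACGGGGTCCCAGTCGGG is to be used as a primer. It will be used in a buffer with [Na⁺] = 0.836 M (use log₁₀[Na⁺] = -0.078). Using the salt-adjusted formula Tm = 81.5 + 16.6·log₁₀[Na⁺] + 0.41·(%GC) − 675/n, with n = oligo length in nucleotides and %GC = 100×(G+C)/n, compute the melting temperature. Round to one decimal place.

77.2°C

Length n = 20. T=2, G=9, C=6, A=3
G+C = 15, so %GC = 15/20 × 100 = 75%
Salt term: 16.6 × (-0.078) = -1.295
GC term: 0.41 × 75 = 30.75; length term: −675/20 = −33.75
Tm = 81.5 + (-1.295) + 30.75 − 33.75 = 77.205 → 77.2°C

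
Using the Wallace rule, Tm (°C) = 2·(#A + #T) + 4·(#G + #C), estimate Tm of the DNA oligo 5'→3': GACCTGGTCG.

Scanning the sequence gives G=4, T=2, A=1, C=3.
AT pairs contribute 3, GC pairs contribute 7.
Tm = 2(3) + 4(7) = 6 + 28 = 34°C

34°C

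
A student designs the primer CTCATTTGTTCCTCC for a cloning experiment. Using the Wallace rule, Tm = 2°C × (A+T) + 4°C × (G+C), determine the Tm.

44°C

T=7, C=6, A=1, G=1
AT pairs contribute 8, GC pairs contribute 7.
Tm = 2(8) + 4(7) = 16 + 28 = 44°C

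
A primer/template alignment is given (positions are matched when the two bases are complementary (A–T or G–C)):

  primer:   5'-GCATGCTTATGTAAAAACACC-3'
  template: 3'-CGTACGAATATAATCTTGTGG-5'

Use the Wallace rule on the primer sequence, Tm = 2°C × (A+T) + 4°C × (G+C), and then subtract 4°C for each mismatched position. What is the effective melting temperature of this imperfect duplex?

46°C

Primer base counts: A=8, T=5, G=3, C=5 → A+T=13, G+C=8
Perfect-match Tm = 2(13) + 4(8) = 26 + 32 = 58°C
Mismatches (positions where the bases are not complementary): 3 (at positions 11, 13, 15)
Effective Tm = 58 − 3×4 = 58 − 12 = 46°C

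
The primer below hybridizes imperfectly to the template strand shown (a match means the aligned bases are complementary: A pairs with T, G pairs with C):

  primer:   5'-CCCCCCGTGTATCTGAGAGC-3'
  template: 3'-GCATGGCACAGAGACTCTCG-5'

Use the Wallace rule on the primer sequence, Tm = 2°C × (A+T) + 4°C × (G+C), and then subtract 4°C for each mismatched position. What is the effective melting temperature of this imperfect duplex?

Primer base counts: A=3, T=4, G=5, C=8 → A+T=7, G+C=13
Perfect-match Tm = 2(7) + 4(13) = 14 + 52 = 66°C
Mismatches (positions where the bases are not complementary): 4 (at positions 2, 3, 4, 11)
Effective Tm = 66 − 4×4 = 66 − 16 = 50°C

50°C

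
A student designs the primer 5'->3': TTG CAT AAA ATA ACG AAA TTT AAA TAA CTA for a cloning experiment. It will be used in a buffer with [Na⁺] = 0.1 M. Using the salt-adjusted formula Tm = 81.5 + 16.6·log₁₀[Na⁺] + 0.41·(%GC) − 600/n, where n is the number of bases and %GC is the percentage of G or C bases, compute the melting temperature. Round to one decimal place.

51.7°C

Length n = 30. A=16, T=9, C=3, G=2
G+C = 5, so %GC = 5/30 × 100 = 16.667%
Salt term: 16.6 × (-1) = -16.6
GC term: 0.41 × 16.667 = 6.833; length term: −600/30 = −20
Tm = 81.5 + (-16.6) + 6.833 − 20 = 51.733 → 51.7°C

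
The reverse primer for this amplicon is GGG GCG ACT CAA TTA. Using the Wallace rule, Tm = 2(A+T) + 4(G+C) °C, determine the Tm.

Counting bases: C=3, T=3, A=4, G=5
So N_AT = 7 and N_GC = 8.
Tm = 4·8 + 2·7 = 32 + 14 = 46°C

46°C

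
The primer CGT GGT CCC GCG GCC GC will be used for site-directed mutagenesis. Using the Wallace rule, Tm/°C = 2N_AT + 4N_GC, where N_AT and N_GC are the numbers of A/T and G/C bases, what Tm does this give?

Scanning the sequence gives G=7, C=8, T=2, A=0.
A+T = 2, G+C = 15
Tm = 2×2 + 4×15 = 64°C

64°C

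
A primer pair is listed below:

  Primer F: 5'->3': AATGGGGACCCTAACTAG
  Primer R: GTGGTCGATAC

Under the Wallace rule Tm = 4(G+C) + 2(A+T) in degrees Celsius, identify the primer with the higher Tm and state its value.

Primer F, 54°C

Primer F: A+T=9, G+C=9 → Tm = 2(9)+4(9) = 54°C
Primer R: A+T=5, G+C=6 → Tm = 2(5)+4(6) = 34°C
54°C vs 34°C → primer F is higher.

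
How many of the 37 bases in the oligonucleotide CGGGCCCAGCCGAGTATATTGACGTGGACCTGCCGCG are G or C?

25

Scanning the sequence gives A=6, T=6, C=12, G=13.
Total G or C: 13 + 12 = 25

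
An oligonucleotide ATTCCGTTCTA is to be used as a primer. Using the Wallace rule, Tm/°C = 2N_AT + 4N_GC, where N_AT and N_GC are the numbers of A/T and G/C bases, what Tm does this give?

Scanning the sequence gives T=5, A=2, C=3, G=1.
AT pairs contribute 7, GC pairs contribute 4.
Tm = 4·4 + 2·7 = 16 + 14 = 30°C

30°C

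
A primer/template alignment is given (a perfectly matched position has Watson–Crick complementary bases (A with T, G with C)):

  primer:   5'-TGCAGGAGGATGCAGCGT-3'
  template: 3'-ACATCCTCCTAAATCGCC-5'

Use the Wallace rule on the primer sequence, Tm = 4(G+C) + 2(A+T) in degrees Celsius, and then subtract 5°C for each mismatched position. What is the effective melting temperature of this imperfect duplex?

Primer base counts: A=4, T=3, G=8, C=3 → A+T=7, G+C=11
Perfect-match Tm = 2(7) + 4(11) = 14 + 44 = 58°C
Mismatches (positions where the bases are not complementary): 4 (at positions 3, 12, 13, 18)
Effective Tm = 58 − 4×5 = 58 − 20 = 38°C

38°C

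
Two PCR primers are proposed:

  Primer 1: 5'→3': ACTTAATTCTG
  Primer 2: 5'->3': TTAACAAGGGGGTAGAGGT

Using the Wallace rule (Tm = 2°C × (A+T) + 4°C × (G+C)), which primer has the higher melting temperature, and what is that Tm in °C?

Primer 2, 56°C

Primer 1: A+T=8, G+C=3 → Tm = 2(8)+4(3) = 28°C
Primer 2: A+T=10, G+C=9 → Tm = 2(10)+4(9) = 56°C
28°C vs 56°C → primer 2 is higher.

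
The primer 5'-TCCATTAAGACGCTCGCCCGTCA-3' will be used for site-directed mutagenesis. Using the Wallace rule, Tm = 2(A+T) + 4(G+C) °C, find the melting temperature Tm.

Counting bases: A=5, C=9, G=4, T=5
A+T = 10, G+C = 13
Tm = 2×10 + 4×13 = 72°C

72°C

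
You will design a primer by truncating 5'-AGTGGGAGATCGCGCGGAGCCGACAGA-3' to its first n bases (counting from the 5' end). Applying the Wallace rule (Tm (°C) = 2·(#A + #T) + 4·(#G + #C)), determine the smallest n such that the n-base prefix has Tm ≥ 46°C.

First 13 bases: AGTGGGAGATCGC → Tm = 42°C (< 46°C)
First 14 bases: AGTGGGAGATCGCG → Tm = 46°C (≥ 46°C)
Each additional base adds 2°C (A/T) or 4°C (G/C), so Tm is non-decreasing in n; n = 14 is the first length to reach 46°C.

n = 14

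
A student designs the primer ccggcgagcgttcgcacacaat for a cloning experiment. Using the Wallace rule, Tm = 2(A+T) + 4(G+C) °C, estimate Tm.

Counting bases: T=3, A=5, G=6, C=8
A+T = 8, G+C = 14
Tm = 2(8) + 4(14) = 16 + 56 = 72°C

72°C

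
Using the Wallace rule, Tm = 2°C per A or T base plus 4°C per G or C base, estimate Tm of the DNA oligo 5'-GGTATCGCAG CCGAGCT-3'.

Base counts: A=3, G=6, T=3, C=5
AT pairs contribute 6, GC pairs contribute 11.
Tm = 2×6 + 4×11 = 56°C

56°C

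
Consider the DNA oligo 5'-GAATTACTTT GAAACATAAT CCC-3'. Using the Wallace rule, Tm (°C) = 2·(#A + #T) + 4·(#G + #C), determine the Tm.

60°C

Base counts: A=9, T=7, G=2, C=5
So N_AT = 16 and N_GC = 7.
Tm = 2(16) + 4(7) = 32 + 28 = 60°C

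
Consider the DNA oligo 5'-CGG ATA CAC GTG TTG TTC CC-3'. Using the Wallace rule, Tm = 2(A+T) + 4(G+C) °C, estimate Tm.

62°C

Scanning the sequence gives A=3, G=5, C=6, T=6.
So N_AT = 9 and N_GC = 11.
Tm = 2(9) + 4(11) = 18 + 44 = 62°C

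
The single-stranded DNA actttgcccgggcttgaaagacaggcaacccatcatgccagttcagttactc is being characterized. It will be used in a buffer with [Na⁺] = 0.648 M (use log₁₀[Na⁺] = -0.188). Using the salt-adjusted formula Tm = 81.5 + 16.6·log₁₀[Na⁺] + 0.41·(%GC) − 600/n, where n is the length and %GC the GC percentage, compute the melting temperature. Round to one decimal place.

88.1°C

Length n = 52. G=11, T=12, A=13, C=16
G+C = 27, so %GC = 27/52 × 100 = 51.923%
Salt term: 16.6 × (-0.188) = -3.121
GC term: 0.41 × 51.923 = 21.288; length term: −600/52 = −11.538
Tm = 81.5 + (-3.121) + 21.288 − 11.538 = 88.129 → 88.1°C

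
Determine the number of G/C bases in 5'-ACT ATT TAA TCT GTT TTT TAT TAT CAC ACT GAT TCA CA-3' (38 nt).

Counting bases: G=2, A=11, C=7, T=18
G+C = 2 + 7 = 9

9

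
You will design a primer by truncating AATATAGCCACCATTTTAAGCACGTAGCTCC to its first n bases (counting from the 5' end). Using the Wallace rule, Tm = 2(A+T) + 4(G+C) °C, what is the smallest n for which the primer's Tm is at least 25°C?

n = 10

First 9 bases: AATATAGCC → Tm = 24°C (< 25°C)
First 10 bases: AATATAGCCA → Tm = 26°C (≥ 25°C)
Each additional base adds 2°C (A/T) or 4°C (G/C), so Tm is non-decreasing in n; n = 10 is the first length to reach 25°C.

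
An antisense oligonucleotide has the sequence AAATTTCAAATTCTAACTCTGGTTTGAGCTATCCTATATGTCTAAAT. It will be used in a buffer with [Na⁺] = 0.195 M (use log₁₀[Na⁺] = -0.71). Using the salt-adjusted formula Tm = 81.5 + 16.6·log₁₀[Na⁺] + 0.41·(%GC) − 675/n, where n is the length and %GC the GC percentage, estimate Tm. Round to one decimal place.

66.7°C

Length n = 47. Scanning the sequence gives G=5, A=15, T=19, C=8.
G+C = 13, so %GC = 13/47 × 100 = 27.66%
Salt term: 16.6 × (-0.71) = -11.786
GC term: 0.41 × 27.66 = 11.341; length term: −675/47 = −14.362
Tm = 81.5 + (-11.786) + 11.341 − 14.362 = 66.693 → 66.7°C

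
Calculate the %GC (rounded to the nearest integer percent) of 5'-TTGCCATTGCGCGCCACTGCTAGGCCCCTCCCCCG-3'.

71%

Base counts: C=17, A=3, G=8, T=7
G+C = 8 + 17 = 25 out of 35 bases
%GC = 25/35 × 100 = 71.43% ≈ 71%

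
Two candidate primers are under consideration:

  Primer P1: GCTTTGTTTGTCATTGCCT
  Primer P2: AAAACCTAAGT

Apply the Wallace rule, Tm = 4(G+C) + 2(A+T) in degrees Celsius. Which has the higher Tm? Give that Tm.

Primer P1, 54°C

Primer P1: A+T=11, G+C=8 → Tm = 2(11)+4(8) = 54°C
Primer P2: A+T=8, G+C=3 → Tm = 2(8)+4(3) = 28°C
54°C vs 28°C → primer P1 is higher.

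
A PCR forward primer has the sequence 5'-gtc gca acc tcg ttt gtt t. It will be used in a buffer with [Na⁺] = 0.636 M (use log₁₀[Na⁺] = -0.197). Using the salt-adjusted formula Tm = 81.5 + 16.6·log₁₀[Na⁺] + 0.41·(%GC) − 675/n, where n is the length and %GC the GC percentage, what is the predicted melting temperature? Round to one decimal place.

Length n = 19. Counting bases: T=8, G=4, C=5, A=2
G+C = 9, so %GC = 9/19 × 100 = 47.368%
Salt term: 16.6 × (-0.197) = -3.27
GC term: 0.41 × 47.368 = 19.421; length term: −675/19 = −35.526
Tm = 81.5 + (-3.27) + 19.421 − 35.526 = 62.125 → 62.1°C

62.1°C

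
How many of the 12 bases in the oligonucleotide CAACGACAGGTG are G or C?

7

G=4, T=1, C=3, A=4
Total G or C: 4 + 3 = 7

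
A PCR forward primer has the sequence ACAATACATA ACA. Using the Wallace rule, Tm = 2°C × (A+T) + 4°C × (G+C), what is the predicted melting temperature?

G=0, T=2, A=8, C=3
A+T = 10, G+C = 3
Tm = 2(10) + 4(3) = 20 + 12 = 32°C

32°C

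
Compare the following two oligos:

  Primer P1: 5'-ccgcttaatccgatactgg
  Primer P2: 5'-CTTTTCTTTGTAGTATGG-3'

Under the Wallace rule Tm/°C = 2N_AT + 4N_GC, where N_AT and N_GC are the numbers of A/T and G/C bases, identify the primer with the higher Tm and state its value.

Primer P1, 58°C

Primer P1: A+T=9, G+C=10 → Tm = 2(9)+4(10) = 58°C
Primer P2: A+T=12, G+C=6 → Tm = 2(12)+4(6) = 48°C
58°C vs 48°C → primer P1 is higher.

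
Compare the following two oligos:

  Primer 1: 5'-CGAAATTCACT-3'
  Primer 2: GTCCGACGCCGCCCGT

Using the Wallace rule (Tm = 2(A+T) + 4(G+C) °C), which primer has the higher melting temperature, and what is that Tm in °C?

Primer 2, 58°C

Primer 1: A+T=7, G+C=4 → Tm = 2(7)+4(4) = 30°C
Primer 2: A+T=3, G+C=13 → Tm = 2(3)+4(13) = 58°C
30°C vs 58°C → primer 2 is higher.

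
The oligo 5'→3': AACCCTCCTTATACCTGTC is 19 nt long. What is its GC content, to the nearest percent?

47%

G=1, C=8, A=4, T=6
G+C = 1 + 8 = 9 out of 19 bases
%GC = 9/19 × 100 = 47.37% ≈ 47%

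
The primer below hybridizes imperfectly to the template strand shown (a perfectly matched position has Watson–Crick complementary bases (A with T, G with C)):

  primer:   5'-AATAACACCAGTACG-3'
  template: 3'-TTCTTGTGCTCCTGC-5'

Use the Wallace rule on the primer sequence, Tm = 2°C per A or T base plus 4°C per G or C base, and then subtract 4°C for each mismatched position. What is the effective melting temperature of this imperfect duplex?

30°C

Primer base counts: A=7, T=2, G=2, C=4 → A+T=9, G+C=6
Perfect-match Tm = 2(9) + 4(6) = 18 + 24 = 42°C
Mismatches (positions where the bases are not complementary): 3 (at positions 3, 9, 12)
Effective Tm = 42 − 3×4 = 42 − 12 = 30°C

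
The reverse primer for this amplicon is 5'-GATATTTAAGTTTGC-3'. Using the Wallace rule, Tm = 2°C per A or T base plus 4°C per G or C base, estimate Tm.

38°C

Scanning the sequence gives A=4, G=3, T=7, C=1.
So N_AT = 11 and N_GC = 4.
Tm = 4·4 + 2·11 = 16 + 22 = 38°C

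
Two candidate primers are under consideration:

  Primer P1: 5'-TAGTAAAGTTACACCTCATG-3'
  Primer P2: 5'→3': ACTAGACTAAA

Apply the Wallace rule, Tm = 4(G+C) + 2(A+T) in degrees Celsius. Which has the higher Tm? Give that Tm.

Primer P1, 54°C

Primer P1: A+T=13, G+C=7 → Tm = 2(13)+4(7) = 54°C
Primer P2: A+T=8, G+C=3 → Tm = 2(8)+4(3) = 28°C
54°C vs 28°C → primer P1 is higher.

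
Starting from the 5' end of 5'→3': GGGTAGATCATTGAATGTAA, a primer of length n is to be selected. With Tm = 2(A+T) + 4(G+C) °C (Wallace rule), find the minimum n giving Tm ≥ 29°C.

n = 10

First 9 bases: GGGTAGATC → Tm = 28°C (< 29°C)
First 10 bases: GGGTAGATCA → Tm = 30°C (≥ 29°C)
Since every base adds ≥2°C, Tm only increases with n, so the threshold is first crossed at n = 10.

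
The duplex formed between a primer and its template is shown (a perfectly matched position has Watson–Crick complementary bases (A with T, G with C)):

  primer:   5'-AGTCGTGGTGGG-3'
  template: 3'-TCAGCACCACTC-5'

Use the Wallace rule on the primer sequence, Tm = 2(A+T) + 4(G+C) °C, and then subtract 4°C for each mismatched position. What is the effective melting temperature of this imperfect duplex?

36°C

Primer base counts: A=1, T=3, G=7, C=1 → A+T=4, G+C=8
Perfect-match Tm = 2(4) + 4(8) = 8 + 32 = 40°C
Mismatches (positions where the bases are not complementary): 1 (at position 11)
Effective Tm = 40 − 1×4 = 40 − 4 = 36°C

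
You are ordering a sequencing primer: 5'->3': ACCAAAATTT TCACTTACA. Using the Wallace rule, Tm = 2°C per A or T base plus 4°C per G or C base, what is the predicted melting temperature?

48°C

A=8, G=0, T=6, C=5
A+T = 14, G+C = 5
Tm = 2×14 + 4×5 = 48°C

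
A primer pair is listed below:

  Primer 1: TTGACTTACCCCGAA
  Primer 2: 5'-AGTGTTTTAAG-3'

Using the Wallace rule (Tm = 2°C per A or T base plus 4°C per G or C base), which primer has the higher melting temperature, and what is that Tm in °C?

Primer 1, 44°C

Primer 1: A+T=8, G+C=7 → Tm = 2(8)+4(7) = 44°C
Primer 2: A+T=8, G+C=3 → Tm = 2(8)+4(3) = 28°C
44°C vs 28°C → primer 1 is higher.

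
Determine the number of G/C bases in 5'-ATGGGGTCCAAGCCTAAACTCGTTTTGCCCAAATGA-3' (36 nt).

17

Base counts: C=9, T=9, A=10, G=8
Total G or C: 8 + 9 = 17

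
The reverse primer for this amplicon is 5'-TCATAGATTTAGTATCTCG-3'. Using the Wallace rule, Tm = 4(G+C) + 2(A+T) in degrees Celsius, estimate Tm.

Scanning the sequence gives C=3, T=8, G=3, A=5.
A+T = 13, G+C = 6
Tm = 2(13) + 4(6) = 26 + 24 = 50°C

50°C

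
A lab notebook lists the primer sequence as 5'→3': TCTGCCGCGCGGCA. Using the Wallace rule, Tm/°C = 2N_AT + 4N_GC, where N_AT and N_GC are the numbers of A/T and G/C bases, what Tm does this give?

C=6, A=1, G=5, T=2
AT pairs contribute 3, GC pairs contribute 11.
Tm = 2×3 + 4×11 = 50°C

50°C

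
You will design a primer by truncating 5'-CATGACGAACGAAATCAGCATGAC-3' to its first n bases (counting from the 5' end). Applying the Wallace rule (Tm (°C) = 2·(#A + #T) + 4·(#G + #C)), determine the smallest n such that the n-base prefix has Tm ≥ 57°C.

n = 20

First 19 bases: CATGACGAACGAAATCAGC → Tm = 56°C (< 57°C)
First 20 bases: CATGACGAACGAAATCAGCA → Tm = 58°C (≥ 57°C)
Since every base adds ≥2°C, Tm only increases with n, so the threshold is first crossed at n = 20.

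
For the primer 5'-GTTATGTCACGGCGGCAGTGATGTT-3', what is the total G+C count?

13

Scanning the sequence gives T=8, C=4, A=4, G=9.
Total G or C: 9 + 4 = 13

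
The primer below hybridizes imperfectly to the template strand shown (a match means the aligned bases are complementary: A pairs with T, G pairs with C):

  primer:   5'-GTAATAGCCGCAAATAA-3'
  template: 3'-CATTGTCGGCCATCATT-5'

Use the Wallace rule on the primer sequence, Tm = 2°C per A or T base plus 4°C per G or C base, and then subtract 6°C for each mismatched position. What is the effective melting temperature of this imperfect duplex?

Primer base counts: A=8, T=3, G=3, C=3 → A+T=11, G+C=6
Perfect-match Tm = 2(11) + 4(6) = 22 + 24 = 46°C
Mismatches (positions where the bases are not complementary): 4 (at positions 5, 11, 12, 14)
Effective Tm = 46 − 4×6 = 46 − 24 = 22°C

22°C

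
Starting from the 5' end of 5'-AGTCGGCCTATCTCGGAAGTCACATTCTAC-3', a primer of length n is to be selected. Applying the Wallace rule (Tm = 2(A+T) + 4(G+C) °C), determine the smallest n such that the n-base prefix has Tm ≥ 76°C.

n = 25

First 24 bases: AGTCGGCCTATCTCGGAAGTCACA → Tm = 74°C (< 76°C)
First 25 bases: AGTCGGCCTATCTCGGAAGTCACAT → Tm = 76°C (≥ 76°C)
Since every base adds ≥2°C, Tm only increases with n, so the threshold is first crossed at n = 25.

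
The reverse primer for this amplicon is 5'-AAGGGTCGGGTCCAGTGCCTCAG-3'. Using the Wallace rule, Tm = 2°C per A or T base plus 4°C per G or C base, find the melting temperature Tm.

Base counts: G=9, C=6, A=4, T=4
So N_AT = 8 and N_GC = 15.
Tm = 2×8 + 4×15 = 76°C

76°C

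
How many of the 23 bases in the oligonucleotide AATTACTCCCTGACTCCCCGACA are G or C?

Base counts: C=10, T=5, A=6, G=2
G+C = 2 + 10 = 12

12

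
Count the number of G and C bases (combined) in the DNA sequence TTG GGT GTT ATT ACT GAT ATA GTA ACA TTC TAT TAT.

G=6, T=17, A=10, C=3
G+C = 6 + 3 = 9

9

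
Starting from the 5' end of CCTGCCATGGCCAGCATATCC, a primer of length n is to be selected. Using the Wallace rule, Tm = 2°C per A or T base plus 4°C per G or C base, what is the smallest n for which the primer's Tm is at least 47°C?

First 13 bases: CCTGCCATGGCCA → Tm = 44°C (< 47°C)
First 14 bases: CCTGCCATGGCCAG → Tm = 48°C (≥ 47°C)
Since every base adds ≥2°C, Tm only increases with n, so the threshold is first crossed at n = 14.

n = 14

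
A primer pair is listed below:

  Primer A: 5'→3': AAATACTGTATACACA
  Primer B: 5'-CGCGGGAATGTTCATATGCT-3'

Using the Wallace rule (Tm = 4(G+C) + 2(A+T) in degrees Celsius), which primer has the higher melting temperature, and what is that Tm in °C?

Primer B, 60°C

Primer A: A+T=12, G+C=4 → Tm = 2(12)+4(4) = 40°C
Primer B: A+T=10, G+C=10 → Tm = 2(10)+4(10) = 60°C
40°C vs 60°C → primer B is higher.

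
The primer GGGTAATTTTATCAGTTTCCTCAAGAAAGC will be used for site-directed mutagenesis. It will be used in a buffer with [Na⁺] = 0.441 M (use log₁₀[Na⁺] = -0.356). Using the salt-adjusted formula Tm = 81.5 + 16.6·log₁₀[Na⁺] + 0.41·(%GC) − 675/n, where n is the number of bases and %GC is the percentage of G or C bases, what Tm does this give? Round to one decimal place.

68.1°C

Length n = 30. Counting bases: A=9, T=10, C=5, G=6
G+C = 11, so %GC = 11/30 × 100 = 36.667%
Salt term: 16.6 × (-0.356) = -5.91
GC term: 0.41 × 36.667 = 15.033; length term: −675/30 = −22.5
Tm = 81.5 + (-5.91) + 15.033 − 22.5 = 68.123 → 68.1°C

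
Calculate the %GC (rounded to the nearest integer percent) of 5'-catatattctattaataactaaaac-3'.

Scanning the sequence gives T=9, C=4, A=12, G=0.
G+C = 0 + 4 = 4 out of 25 bases
%GC = 4/25 × 100 = 16% ≈ 16%

16%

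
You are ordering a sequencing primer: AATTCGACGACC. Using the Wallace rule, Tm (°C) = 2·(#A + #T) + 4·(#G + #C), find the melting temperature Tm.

36°C

G=2, C=4, T=2, A=4
A+T = 6, G+C = 6
Tm = 2(6) + 4(6) = 12 + 24 = 36°C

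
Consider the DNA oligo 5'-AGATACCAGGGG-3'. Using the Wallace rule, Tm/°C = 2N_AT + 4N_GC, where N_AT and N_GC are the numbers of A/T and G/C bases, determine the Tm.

38°C

Counting bases: C=2, A=4, G=5, T=1
A+T = 5, G+C = 7
Tm = 2(5) + 4(7) = 10 + 28 = 38°C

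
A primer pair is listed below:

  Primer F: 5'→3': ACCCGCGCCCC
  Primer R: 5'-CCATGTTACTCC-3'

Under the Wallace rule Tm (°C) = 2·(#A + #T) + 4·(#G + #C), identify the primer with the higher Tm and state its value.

Primer F, 42°C

Primer F: A+T=1, G+C=10 → Tm = 2(1)+4(10) = 42°C
Primer R: A+T=6, G+C=6 → Tm = 2(6)+4(6) = 36°C
42°C vs 36°C → primer F is higher.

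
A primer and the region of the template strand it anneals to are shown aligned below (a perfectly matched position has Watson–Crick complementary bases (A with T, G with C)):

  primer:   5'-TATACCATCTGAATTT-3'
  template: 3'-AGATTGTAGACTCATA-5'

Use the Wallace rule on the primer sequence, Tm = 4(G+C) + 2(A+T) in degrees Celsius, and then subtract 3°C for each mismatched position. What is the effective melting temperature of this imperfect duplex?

28°C

Primer base counts: A=5, T=7, G=1, C=3 → A+T=12, G+C=4
Perfect-match Tm = 2(12) + 4(4) = 24 + 16 = 40°C
Mismatches (positions where the bases are not complementary): 4 (at positions 2, 5, 13, 15)
Effective Tm = 40 − 4×3 = 40 − 12 = 28°C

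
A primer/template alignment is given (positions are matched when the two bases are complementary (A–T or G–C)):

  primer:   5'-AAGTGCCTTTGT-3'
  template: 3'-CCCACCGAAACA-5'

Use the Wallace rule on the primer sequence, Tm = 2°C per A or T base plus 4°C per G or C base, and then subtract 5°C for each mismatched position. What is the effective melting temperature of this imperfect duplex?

Primer base counts: A=2, T=5, G=3, C=2 → A+T=7, G+C=5
Perfect-match Tm = 2(7) + 4(5) = 14 + 20 = 34°C
Mismatches (positions where the bases are not complementary): 3 (at positions 1, 2, 6)
Effective Tm = 34 − 3×5 = 34 − 15 = 19°C

19°C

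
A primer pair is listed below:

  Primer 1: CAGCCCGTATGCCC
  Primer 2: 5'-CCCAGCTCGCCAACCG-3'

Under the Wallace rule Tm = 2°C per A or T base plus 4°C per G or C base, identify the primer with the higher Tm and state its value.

Primer 1: A+T=4, G+C=10 → Tm = 2(4)+4(10) = 48°C
Primer 2: A+T=4, G+C=12 → Tm = 2(4)+4(12) = 56°C
48°C vs 56°C → primer 2 is higher.

Primer 2, 56°C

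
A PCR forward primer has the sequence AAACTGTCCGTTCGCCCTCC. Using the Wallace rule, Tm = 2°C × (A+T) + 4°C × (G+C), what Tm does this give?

Counting bases: C=9, G=3, T=5, A=3
So N_AT = 8 and N_GC = 12.
Tm = 4·12 + 2·8 = 48 + 16 = 64°C

64°C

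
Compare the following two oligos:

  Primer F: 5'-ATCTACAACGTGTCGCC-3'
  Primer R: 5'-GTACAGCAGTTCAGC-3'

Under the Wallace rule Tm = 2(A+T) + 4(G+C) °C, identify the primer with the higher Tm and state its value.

Primer F: A+T=8, G+C=9 → Tm = 2(8)+4(9) = 52°C
Primer R: A+T=7, G+C=8 → Tm = 2(7)+4(8) = 46°C
52°C vs 46°C → primer F is higher.

Primer F, 52°C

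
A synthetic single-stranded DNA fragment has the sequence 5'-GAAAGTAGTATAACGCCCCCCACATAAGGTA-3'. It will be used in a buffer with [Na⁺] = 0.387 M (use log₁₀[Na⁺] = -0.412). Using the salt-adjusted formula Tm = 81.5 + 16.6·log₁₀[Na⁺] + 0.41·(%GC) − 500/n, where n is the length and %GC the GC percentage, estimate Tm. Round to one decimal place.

77.0°C

Length n = 31. G=6, C=8, T=5, A=12
G+C = 14, so %GC = 14/31 × 100 = 45.161%
Salt term: 16.6 × (-0.412) = -6.839
GC term: 0.41 × 45.161 = 18.516; length term: −500/31 = −16.129
Tm = 81.5 + (-6.839) + 18.516 − 16.129 = 77.048 → 77.0°C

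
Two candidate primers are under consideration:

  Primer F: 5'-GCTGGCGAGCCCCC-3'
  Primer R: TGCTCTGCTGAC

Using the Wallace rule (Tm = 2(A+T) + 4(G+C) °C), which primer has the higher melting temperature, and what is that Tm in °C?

Primer F: A+T=2, G+C=12 → Tm = 2(2)+4(12) = 52°C
Primer R: A+T=5, G+C=7 → Tm = 2(5)+4(7) = 38°C
52°C vs 38°C → primer F is higher.

Primer F, 52°C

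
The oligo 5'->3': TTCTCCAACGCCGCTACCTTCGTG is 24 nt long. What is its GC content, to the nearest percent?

Counting bases: C=10, T=7, A=3, G=4
G+C = 4 + 10 = 14 out of 24 bases
%GC = 14/24 × 100 = 58.33% ≈ 58%

58%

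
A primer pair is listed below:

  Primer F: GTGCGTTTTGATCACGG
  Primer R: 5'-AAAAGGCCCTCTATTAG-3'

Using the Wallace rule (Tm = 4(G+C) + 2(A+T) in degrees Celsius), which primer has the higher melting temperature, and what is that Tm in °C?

Primer F, 52°C

Primer F: A+T=8, G+C=9 → Tm = 2(8)+4(9) = 52°C
Primer R: A+T=10, G+C=7 → Tm = 2(10)+4(7) = 48°C
52°C vs 48°C → primer F is higher.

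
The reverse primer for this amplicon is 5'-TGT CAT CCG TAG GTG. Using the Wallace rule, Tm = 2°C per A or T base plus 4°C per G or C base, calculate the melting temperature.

C=3, T=5, G=5, A=2
AT pairs contribute 7, GC pairs contribute 8.
Tm = 2×7 + 4×8 = 46°C

46°C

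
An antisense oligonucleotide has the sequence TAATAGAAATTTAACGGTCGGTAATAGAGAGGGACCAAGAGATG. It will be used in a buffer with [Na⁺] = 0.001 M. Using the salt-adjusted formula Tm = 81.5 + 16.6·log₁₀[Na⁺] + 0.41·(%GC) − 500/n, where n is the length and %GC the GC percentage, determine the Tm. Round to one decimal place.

Length n = 44. Base counts: G=13, A=18, C=4, T=9
G+C = 17, so %GC = 17/44 × 100 = 38.636%
Salt term: 16.6 × (-3) = -49.8
GC term: 0.41 × 38.636 = 15.841; length term: −500/44 = −11.364
Tm = 81.5 + (-49.8) + 15.841 − 11.364 = 36.177 → 36.2°C

36.2°C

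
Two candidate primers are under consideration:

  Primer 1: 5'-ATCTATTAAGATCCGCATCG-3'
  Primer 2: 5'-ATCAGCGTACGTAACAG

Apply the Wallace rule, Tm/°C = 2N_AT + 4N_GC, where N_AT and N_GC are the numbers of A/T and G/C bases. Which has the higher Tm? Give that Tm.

Primer 1, 56°C

Primer 1: A+T=12, G+C=8 → Tm = 2(12)+4(8) = 56°C
Primer 2: A+T=9, G+C=8 → Tm = 2(9)+4(8) = 50°C
56°C vs 50°C → primer 1 is higher.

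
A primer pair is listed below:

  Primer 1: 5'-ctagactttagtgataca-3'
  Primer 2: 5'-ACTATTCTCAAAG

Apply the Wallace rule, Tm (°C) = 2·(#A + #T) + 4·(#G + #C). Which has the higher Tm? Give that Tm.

Primer 1: A+T=12, G+C=6 → Tm = 2(12)+4(6) = 48°C
Primer 2: A+T=9, G+C=4 → Tm = 2(9)+4(4) = 34°C
48°C vs 34°C → primer 1 is higher.

Primer 1, 48°C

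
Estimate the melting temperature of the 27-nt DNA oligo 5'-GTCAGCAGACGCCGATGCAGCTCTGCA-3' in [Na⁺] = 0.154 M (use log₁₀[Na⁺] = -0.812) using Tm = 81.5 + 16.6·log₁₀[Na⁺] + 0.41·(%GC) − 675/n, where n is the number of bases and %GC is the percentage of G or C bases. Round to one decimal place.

Length n = 27. Counting bases: A=6, C=9, G=8, T=4
G+C = 17, so %GC = 17/27 × 100 = 62.963%
Salt term: 16.6 × (-0.812) = -13.479
GC term: 0.41 × 62.963 = 25.815; length term: −675/27 = −25
Tm = 81.5 + (-13.479) + 25.815 − 25 = 68.836 → 68.8°C

68.8°C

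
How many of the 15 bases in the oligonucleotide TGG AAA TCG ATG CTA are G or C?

6

Counting bases: T=4, C=2, G=4, A=5
Total G or C: 4 + 2 = 6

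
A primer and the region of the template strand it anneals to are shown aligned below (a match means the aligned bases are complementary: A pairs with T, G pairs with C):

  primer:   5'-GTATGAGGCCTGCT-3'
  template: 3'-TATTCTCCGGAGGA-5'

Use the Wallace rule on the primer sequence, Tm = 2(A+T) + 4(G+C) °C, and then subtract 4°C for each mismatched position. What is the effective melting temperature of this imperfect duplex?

32°C

Primer base counts: A=2, T=4, G=5, C=3 → A+T=6, G+C=8
Perfect-match Tm = 2(6) + 4(8) = 12 + 32 = 44°C
Mismatches (positions where the bases are not complementary): 3 (at positions 1, 4, 12)
Effective Tm = 44 − 3×4 = 44 − 12 = 32°C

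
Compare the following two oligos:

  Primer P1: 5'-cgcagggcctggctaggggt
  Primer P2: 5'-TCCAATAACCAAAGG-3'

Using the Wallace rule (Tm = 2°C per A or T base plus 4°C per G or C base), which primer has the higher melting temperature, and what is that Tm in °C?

Primer P1: A+T=5, G+C=15 → Tm = 2(5)+4(15) = 70°C
Primer P2: A+T=9, G+C=6 → Tm = 2(9)+4(6) = 42°C
70°C vs 42°C → primer P1 is higher.

Primer P1, 70°C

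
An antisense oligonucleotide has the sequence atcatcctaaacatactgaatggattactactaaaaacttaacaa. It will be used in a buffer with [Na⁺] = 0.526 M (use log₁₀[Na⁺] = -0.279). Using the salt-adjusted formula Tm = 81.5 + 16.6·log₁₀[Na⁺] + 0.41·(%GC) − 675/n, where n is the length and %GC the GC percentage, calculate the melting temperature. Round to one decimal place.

Length n = 45. Scanning the sequence gives G=3, A=21, C=9, T=12.
G+C = 12, so %GC = 12/45 × 100 = 26.667%
Salt term: 16.6 × (-0.279) = -4.631
GC term: 0.41 × 26.667 = 10.933; length term: −675/45 = −15
Tm = 81.5 + (-4.631) + 10.933 − 15 = 72.802 → 72.8°C

72.8°C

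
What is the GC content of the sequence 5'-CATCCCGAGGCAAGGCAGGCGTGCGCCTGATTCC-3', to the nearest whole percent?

Base counts: A=6, T=5, G=11, C=12
G+C = 11 + 12 = 23 out of 34 bases
%GC = 23/34 × 100 = 67.65% ≈ 68%

68%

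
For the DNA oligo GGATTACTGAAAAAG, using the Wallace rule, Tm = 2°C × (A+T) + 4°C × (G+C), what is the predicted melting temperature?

40°C

T=3, G=4, C=1, A=7
So N_AT = 10 and N_GC = 5.
Tm = 2×10 + 4×5 = 40°C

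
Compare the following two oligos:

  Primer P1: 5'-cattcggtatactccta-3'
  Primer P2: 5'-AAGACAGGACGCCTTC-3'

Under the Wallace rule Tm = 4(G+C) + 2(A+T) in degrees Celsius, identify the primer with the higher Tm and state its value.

Primer P2, 50°C

Primer P1: A+T=10, G+C=7 → Tm = 2(10)+4(7) = 48°C
Primer P2: A+T=7, G+C=9 → Tm = 2(7)+4(9) = 50°C
48°C vs 50°C → primer P2 is higher.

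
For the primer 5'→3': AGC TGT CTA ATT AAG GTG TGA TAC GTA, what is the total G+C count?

Counting bases: C=3, T=9, G=7, A=8
G+C = 7 + 3 = 10

10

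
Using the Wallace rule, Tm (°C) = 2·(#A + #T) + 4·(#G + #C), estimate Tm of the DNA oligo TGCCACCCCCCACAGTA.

Base counts: C=9, G=2, T=2, A=4
AT pairs contribute 6, GC pairs contribute 11.
Tm = 2×6 + 4×11 = 56°C

56°C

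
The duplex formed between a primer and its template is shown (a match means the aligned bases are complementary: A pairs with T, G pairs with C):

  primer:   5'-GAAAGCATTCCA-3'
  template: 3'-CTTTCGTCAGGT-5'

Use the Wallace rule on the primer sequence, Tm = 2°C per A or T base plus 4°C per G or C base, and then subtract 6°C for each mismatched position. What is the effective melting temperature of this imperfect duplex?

Primer base counts: A=5, T=2, G=2, C=3 → A+T=7, G+C=5
Perfect-match Tm = 2(7) + 4(5) = 14 + 20 = 34°C
Mismatches (positions where the bases are not complementary): 1 (at position 8)
Effective Tm = 34 − 1×6 = 34 − 6 = 28°C

28°C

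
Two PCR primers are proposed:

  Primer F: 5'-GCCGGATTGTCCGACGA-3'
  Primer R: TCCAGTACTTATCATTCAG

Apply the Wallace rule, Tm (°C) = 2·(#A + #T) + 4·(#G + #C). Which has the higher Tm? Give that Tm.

Primer F, 56°C

Primer F: A+T=6, G+C=11 → Tm = 2(6)+4(11) = 56°C
Primer R: A+T=12, G+C=7 → Tm = 2(12)+4(7) = 52°C
56°C vs 52°C → primer F is higher.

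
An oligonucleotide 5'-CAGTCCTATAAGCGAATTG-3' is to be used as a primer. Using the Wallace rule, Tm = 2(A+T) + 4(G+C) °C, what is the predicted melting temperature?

54°C

C=4, T=5, G=4, A=6
A+T = 11, G+C = 8
Tm = 4·8 + 2·11 = 32 + 22 = 54°C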